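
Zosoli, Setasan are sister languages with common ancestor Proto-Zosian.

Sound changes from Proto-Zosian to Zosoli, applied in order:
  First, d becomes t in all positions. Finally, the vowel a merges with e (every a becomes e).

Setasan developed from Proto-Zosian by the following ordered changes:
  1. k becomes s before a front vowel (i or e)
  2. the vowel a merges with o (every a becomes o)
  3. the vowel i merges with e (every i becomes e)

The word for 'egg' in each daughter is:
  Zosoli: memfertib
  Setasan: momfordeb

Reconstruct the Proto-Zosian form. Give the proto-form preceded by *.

Position 7: Zosoli has t, Setasan has d. Setasan preserves d here (none of its changes turn any other segment into d), so the proto-segment is *d.
Position 5: Zosoli has e, Setasan has o. Taking the neighbouring segments as reconstructed: Zosoli e could go back to *a or *e; Setasan o could go back to *a or *o — the one source consistent with every daughter is *a.
Position 8: Zosoli has i, Setasan has e. Zosoli preserves i here (none of its changes turn any other segment into i), so the proto-segment is *i.
Verify the candidate proto-form against each daughter:
Zosoli: *mamfardib > mamfartib > memfertib  (by unconditioned shift, vowel merger)
Setasan: start from *mamfardib.
  rule 1: no change — mamfardib
  rule 2 (vowel merger): mamfardib → momfordib
  rule 3 (vowel merger): momfordib → momfordeb
  ⇒ Setasan momfordeb
*mamfardib is the unique common source.

*mamfardib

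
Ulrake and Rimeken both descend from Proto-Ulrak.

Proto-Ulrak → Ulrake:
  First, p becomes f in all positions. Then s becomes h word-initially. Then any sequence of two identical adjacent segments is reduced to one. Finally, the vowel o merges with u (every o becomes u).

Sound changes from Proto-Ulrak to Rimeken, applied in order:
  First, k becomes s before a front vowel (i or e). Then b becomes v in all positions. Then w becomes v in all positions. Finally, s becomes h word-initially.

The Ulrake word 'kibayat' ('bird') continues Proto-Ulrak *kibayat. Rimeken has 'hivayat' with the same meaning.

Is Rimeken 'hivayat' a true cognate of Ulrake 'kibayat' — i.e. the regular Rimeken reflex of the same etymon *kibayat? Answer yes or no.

yes

Derive the expected Rimeken reflex of *kibayat:
Rimeken: start from *kibayat.
  rule 1 (palatalisation): kibayat → sibayat
  rule 2 (unconditioned shift): sibayat → sivayat
  rule 3: no change — sivayat
  rule 4 (debuccalisation): sivayat → hivayat
  ⇒ Rimeken hivayat
Rimeken 'hivayat' matches the regular reflex exactly, so the pair is cognate.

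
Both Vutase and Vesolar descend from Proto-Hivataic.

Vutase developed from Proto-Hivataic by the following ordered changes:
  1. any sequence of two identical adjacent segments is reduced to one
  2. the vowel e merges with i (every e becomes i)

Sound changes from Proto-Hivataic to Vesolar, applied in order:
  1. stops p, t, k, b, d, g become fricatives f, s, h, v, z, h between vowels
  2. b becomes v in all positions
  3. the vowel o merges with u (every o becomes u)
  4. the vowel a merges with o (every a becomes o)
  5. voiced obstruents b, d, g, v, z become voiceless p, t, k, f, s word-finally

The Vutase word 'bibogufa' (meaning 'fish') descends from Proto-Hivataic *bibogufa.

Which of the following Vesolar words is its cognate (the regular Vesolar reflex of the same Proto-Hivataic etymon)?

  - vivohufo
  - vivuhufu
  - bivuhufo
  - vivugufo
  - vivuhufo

vivuhufo

Vesolar: start from *bibogufa.
  rule 1 (intervocalic lenition): bibogufa → bivohufa
  rule 2 (unconditioned shift): bivohufa → vivohufa
  rule 3 (vowel merger): vivohufa → vivuhufa
  rule 4 (vowel merger): vivuhufa → vivuhufo
  rule 5: no change — vivuhufo
  ⇒ Vesolar vivuhufo
Only 'vivuhufo' matches the regular Vesolar development of *bibogufa.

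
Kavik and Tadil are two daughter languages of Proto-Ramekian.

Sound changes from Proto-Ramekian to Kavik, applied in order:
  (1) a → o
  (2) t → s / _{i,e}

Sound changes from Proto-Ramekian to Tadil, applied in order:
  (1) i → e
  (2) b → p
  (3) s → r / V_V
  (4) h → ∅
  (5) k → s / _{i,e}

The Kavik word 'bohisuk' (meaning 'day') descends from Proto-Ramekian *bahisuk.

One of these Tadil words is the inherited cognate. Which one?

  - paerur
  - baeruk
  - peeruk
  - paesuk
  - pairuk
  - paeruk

Tadil: *bahisuk
  bahisuk → bahesuk   [vowel merger]
  bahesuk → pahesuk   [unconditioned shift]
  pahesuk → paheruk   [rhotacism]
  paheruk → paeruk   [h-loss]
  paeruk (rule 5 does not apply)
  giving Tadil paeruk.
The other candidates each miss or misapply at least one Tadil change.

paeruk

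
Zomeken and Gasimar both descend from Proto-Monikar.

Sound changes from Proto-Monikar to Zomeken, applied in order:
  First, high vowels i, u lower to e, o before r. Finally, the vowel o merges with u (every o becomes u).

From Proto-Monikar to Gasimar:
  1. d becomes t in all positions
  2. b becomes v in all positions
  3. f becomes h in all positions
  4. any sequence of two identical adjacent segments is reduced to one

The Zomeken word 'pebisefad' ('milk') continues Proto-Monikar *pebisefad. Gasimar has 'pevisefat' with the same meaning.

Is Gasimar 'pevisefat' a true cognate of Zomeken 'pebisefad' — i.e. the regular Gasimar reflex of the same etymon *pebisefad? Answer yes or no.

no

Derive the expected Gasimar reflex of *pebisefad:
Gasimar: start from *pebisefad.
  rule 1 (unconditioned shift): pebisefad → pebisefat
  rule 2 (unconditioned shift): pebisefat → pevisefat
  rule 3 (unconditioned shift): pevisefat → pevisehat
  rule 4: no change — pevisehat
  ⇒ Gasimar pevisehat
The regular Gasimar reflex would be 'pevisehat', but the attested form is 'pevisefat'. The correspondence is irregular, so they are not cognates (the Gasimar form has a different source).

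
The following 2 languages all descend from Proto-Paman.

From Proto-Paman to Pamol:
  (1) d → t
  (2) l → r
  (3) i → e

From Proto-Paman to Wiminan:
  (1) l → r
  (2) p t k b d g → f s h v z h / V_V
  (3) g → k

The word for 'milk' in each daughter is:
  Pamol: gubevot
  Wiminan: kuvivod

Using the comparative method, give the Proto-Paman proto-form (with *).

*gubivod

Position 7: Pamol has t, Wiminan has d. Wiminan preserves d here (none of its changes turn any other segment into d), so the proto-segment is *d.
Position 4: Pamol has e, Wiminan has i. Wiminan preserves i here (none of its changes turn any other segment into i), so the proto-segment is *i.
Position 3: Pamol has b, Wiminan has v. Pamol preserves b here (none of its changes turn any other segment into b), so the proto-segment is *b.
Continuing position by position gives *gubivod; check it forward:
Pamol: *gubivod > gubivot > gubevot  (by unconditioned shift, vowel merger)
Wiminan: *gubivod
  gubivod (rule 1 does not apply)
  gubivod → guvivod   [intervocalic lenition]
  guvivod → kuvivod   [unconditioned shift]
  giving Wiminan kuvivod.
No other proto-form is consistent with every reflex, so the reconstruction is *gubivod.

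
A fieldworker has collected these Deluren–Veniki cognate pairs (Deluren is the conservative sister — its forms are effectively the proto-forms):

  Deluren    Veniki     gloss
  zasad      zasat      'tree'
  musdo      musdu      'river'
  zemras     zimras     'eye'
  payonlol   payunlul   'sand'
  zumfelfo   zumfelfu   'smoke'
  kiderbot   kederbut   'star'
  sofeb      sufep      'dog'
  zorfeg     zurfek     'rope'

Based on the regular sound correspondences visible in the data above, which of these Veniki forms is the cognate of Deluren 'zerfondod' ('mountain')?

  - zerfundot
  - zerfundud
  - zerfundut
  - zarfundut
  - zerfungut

zerfundut

payonlol ~ payunlul — Deluren o corresponds to Veniki u after a consonant, before a nasal.
payonlol ~ payunlul, kiderbot ~ kederbut — Deluren o corresponds to Veniki u after a consonant, before a consonant other than r, m, n, p, b, f, v.
zasad ~ zasat — Deluren d corresponds to Veniki t word-finally.
Applying these to Deluren 'zerfondod':
  zerfondod → zerfundod   (o→u after a consonant, before a nasal)
  zerfundod → zerfundud   (o→u after a consonant, before a consonant other than r, m, n, p, b, f, v)
  zerfundud → zerfundut   (d→t word-finally)
So the Veniki cognate is 'zerfundut'.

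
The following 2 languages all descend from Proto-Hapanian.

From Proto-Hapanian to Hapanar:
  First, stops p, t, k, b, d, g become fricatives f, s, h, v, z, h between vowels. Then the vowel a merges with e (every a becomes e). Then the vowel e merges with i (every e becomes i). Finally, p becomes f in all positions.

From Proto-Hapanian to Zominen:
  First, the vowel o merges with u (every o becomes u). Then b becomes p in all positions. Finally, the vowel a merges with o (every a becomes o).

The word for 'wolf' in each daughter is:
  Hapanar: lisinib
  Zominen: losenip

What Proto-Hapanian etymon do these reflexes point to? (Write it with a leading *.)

*lasenib

Position 7: Hapanar has b, Zominen has p. Hapanar preserves b here (none of its changes turn any other segment into b), so the proto-segment is *b.
Position 2: Hapanar has i, Zominen has o. In Zominen, o can only continue *a, so the proto-segment is *a.
Position 4: Hapanar has i, Zominen has e. Zominen preserves e here (none of its changes turn any other segment into e), so the proto-segment is *e.
The remaining positions agree across the daughters. Check the candidate against every language:
Hapanar: *lasenib > lesenib > lisinib  (by vowel merger, vowel merger)
Zominen: start from *lasenib.
  rule 1: no change — lasenib
  rule 2 (unconditioned shift): lasenib → lasenip
  rule 3 (vowel merger): lasenip → losenip
  ⇒ Zominen losenip
No other proto-form is consistent with every reflex, so the reconstruction is *lasenib.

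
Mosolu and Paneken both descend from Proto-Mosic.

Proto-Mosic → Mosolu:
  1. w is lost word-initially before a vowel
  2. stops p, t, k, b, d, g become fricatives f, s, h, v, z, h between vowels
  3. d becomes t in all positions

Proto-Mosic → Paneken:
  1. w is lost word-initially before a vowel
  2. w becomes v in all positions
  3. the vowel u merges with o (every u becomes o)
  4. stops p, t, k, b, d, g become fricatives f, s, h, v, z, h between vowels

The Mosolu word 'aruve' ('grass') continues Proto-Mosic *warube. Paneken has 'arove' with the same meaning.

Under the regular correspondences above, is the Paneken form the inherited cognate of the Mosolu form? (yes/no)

yes

Derive the expected Paneken reflex of *warube:
Paneken: *warube
  warube → arube   [glide loss]
  arube (rule 2 does not apply)
  arube → arobe   [vowel merger]
  arobe → arove   [intervocalic lenition]
  giving Paneken arove.
Paneken 'arove' matches the regular reflex exactly, so the pair is cognate.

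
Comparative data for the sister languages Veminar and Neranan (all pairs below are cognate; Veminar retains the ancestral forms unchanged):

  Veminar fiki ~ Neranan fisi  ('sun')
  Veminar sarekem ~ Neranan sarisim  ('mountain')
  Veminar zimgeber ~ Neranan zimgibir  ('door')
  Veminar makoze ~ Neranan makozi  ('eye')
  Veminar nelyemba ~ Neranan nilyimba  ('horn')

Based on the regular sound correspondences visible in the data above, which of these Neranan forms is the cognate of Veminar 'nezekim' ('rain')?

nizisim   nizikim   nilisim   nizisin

sarekem ~ sarisim, nelyemba ~ nilyimba — Veminar e corresponds to Neranan i after a consonant, before a consonant other than r, m, n, p, b, f, v.
fiki ~ fisi — Veminar k corresponds to Neranan s between vowels (before a front vowel).
Applying these to Veminar 'nezekim':
  nezekim → nizekim   (e→i after a consonant, before a consonant other than r, m, n, p, b, f, v)
  nizekim → nizikim   (e→i after a consonant, before a consonant other than r, m, n, p, b, f, v)
  nizikim → nizisim   (k→s between vowels (before a front vowel))
So the Neranan cognate is 'nizisim'.

nizisim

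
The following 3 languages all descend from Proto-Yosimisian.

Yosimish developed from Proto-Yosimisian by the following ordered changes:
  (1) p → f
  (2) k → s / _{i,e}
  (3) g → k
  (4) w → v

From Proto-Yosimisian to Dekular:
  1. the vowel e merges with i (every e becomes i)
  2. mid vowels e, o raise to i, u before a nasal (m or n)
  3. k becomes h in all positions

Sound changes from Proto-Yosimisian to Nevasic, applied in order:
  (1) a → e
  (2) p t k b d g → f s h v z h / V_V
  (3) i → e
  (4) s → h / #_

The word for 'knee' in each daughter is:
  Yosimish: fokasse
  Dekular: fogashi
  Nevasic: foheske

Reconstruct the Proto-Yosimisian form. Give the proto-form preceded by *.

*fogaske

Position 4: Yosimish has a, Dekular has a, Nevasic has e. Yosimish preserves a here (none of its changes turn any other segment into a), so the proto-segment is *a.
Position 3: Yosimish has k, Dekular has g, Nevasic has h. Dekular preserves g here (none of its changes turn any other segment into g), so the proto-segment is *g.
Continuing position by position gives *fogaske; check it forward:
Yosimish: start from *fogaske.
  rule 1: no change — fogaske
  rule 2 (palatalisation): fogaske → fogasse
  rule 3 (unconditioned shift): fogasse → fokasse
  rule 4: no change — fokasse
  ⇒ Yosimish fokasse
Dekular: *fogaske > fogaski > fogashi  (by vowel merger, unconditioned shift)
Nevasic: *fogaske
  fogaske → fogeske   [vowel merger]
  fogeske → foheske   [intervocalic lenition]
  foheske (rule 3 does not apply)
  foheske (rule 4 does not apply)
  giving Nevasic foheske.
*fogaske is the unique common source.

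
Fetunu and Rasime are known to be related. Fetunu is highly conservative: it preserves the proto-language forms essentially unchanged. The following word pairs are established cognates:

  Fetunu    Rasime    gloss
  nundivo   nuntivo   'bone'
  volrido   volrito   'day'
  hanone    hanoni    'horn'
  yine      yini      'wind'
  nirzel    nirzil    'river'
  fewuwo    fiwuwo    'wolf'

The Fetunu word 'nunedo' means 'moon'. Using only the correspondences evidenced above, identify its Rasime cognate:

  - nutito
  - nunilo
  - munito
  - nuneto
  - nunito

nunito

nirzel ~ nirzil, fewuwo ~ fiwuwo — Fetunu e corresponds to Rasime i after a consonant, before a consonant other than r, m, n, p, b, f, v.
volrido ~ volrito — Fetunu d corresponds to Rasime t between vowels (before a back vowel).
Applying these to Fetunu 'nunedo':
  nunedo → nunido   (e→i after a consonant, before a consonant other than r, m, n, p, b, f, v)
  nunido → nunito   (d→t between vowels (before a back vowel))
So the Rasime cognate is 'nunito'.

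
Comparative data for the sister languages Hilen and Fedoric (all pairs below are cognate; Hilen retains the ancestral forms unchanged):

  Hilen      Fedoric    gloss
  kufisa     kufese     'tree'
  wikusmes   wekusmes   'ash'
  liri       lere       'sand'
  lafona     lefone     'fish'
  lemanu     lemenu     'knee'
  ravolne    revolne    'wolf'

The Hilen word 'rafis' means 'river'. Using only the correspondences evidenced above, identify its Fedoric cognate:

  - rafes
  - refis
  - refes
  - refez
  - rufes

refes

lafona ~ lefone — Hilen a corresponds to Fedoric e after a consonant, before a labial obstruent.
kufisa ~ kufese, wikusmes ~ wekusmes — Hilen i corresponds to Fedoric e after a consonant, before a consonant other than r, m, n, p, b, f, v.
Applying these to Hilen 'rafis':
  rafis → refis   (a→e after a consonant, before a labial obstruent)
  refis → refes   (i→e after a consonant, before a consonant other than r, m, n, p, b, f, v)
So the Fedoric cognate is 'refes'.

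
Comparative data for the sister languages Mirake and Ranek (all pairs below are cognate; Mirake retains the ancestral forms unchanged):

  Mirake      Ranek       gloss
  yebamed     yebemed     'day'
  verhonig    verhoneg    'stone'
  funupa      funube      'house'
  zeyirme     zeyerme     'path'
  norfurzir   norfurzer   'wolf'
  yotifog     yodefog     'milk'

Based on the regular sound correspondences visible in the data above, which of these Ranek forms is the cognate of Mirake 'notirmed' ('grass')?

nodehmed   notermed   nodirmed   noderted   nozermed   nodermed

nodermed

yotifog ~ yodefog — Mirake t corresponds to Ranek d between vowels (before a front vowel).
zeyirme ~ zeyerme, norfurzir ~ norfurzer — Mirake i corresponds to Ranek e after a consonant, before r.
Applying these to Mirake 'notirmed':
  notirmed → nodirmed   (t→d between vowels (before a front vowel))
  nodirmed → nodermed   (i→e after a consonant, before r)
So the Ranek cognate is 'nodermed'.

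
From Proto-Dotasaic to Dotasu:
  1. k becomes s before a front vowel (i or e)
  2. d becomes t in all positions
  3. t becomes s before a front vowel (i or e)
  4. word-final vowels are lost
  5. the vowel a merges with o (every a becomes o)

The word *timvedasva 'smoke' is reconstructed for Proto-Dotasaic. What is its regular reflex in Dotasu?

simvetosv

Dotasu: *timvedasva > timvetasva > simvetasva > simvetasv > simvetosv  (by unconditioned shift, palatalisation, apocope, vowel merger)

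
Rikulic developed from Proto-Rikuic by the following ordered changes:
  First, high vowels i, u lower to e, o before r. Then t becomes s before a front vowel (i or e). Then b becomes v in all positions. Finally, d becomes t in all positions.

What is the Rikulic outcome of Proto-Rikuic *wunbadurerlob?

wunvatorerlov

Rikulic: start from *wunbadurerlob.
  rule 1 (pre-rhotic lowering): wunbadurerlob → wunbadorerlob
  rule 2: no change — wunbadorerlob
  rule 3 (unconditioned shift): wunbadorerlob → wunvadorerlov
  rule 4 (unconditioned shift): wunvadorerlov → wunvatorerlov
  ⇒ Rikulic wunvatorerlov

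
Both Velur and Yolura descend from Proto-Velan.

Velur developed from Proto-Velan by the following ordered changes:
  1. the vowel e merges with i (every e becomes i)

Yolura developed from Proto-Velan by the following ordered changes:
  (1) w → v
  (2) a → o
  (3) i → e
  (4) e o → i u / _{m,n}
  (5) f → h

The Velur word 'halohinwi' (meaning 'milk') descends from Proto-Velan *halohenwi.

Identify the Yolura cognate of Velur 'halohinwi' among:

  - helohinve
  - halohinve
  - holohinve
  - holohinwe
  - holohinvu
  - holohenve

holohinve

Yolura: *halohenwi
  halohenwi → halohenvi   [unconditioned shift]
  halohenvi → holohenvi   [vowel merger]
  holohenvi → holohenve   [vowel merger]
  holohenve → holohinve   [pre-nasal raising]
  holohinve (rule 5 does not apply)
  giving Yolura holohinve.
Among the options, 'holohinve' alone shows every Yolura change applied in order.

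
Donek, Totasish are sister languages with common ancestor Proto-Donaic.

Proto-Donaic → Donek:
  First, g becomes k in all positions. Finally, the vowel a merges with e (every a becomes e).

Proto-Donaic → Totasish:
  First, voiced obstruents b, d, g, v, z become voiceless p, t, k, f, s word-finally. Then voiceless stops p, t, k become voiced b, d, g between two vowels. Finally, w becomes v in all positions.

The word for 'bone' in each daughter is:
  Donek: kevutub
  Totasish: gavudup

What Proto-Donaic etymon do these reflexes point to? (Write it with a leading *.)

Position 1: Donek has k, Totasish has g. Taking the neighbouring segments as reconstructed: Donek k could go back to *k or *g; Totasish g can only go back to *g — the one source consistent with every daughter is *g.
Position 5: Donek has t, Totasish has d. Donek preserves t here (none of its changes turn any other segment into t), so the proto-segment is *t.
This points to *gavutub. Verify forward in each daughter:
Donek: *gavutub
  gavutub → kavutub   [unconditioned shift]
  kavutub → kevutub   [vowel merger]
  giving Donek kevutub.
Totasish: *gavutub
  gavutub → gavutup   [final devoicing]
  gavutup → gavudup   [intervocalic voicing]
  gavudup (rule 3 does not apply)
  giving Totasish gavudup.
Only *gavutub yields all of Donek kevutub, Totasish gavudup.

*gavutub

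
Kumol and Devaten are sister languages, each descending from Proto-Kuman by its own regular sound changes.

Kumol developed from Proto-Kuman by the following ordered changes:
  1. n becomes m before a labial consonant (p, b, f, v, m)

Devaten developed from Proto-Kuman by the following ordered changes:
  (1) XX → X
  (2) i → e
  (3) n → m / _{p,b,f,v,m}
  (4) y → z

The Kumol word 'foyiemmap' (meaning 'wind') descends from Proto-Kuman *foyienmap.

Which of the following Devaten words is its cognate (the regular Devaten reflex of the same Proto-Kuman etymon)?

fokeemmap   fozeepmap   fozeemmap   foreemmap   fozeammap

Devaten: *foyienmap > foyeenmap > foyeemmap > fozeemmap  (by vowel merger, nasal place assimilation, unconditioned shift)
Among the options, 'fozeemmap' alone shows every Devaten change applied in order.

fozeemmap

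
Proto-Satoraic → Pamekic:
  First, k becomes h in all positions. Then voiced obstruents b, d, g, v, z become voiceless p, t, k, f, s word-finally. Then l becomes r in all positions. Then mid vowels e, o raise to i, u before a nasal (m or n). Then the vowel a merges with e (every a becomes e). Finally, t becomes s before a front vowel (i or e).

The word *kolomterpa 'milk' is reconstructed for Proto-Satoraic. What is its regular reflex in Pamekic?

Pamekic: start from *kolomterpa.
  rule 1 (unconditioned shift): kolomterpa → holomterpa
  rule 2: no change — holomterpa
  rule 3 (unconditioned shift): holomterpa → horomterpa
  rule 4 (pre-nasal raising): horomterpa → horumterpa
  rule 5 (vowel merger): horumterpa → horumterpe
  rule 6 (palatalisation): horumterpe → horumserpe
  ⇒ Pamekic horumserpe

horumserpe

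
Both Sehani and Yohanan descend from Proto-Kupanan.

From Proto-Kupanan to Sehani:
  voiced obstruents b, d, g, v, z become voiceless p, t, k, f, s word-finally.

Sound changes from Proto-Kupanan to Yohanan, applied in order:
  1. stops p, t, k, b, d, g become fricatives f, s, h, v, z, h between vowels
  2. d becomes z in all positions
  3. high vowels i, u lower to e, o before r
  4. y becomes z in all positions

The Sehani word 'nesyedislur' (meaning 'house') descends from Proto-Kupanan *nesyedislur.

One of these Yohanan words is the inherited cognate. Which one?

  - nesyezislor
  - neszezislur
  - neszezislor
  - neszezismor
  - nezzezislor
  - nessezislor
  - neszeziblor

Yohanan: *nesyedislur > nesyezislur > nesyezislor > neszezislor  (by intervocalic lenition, pre-rhotic lowering, unconditioned shift)
The other candidates each miss or misapply at least one Yohanan change.

neszezislor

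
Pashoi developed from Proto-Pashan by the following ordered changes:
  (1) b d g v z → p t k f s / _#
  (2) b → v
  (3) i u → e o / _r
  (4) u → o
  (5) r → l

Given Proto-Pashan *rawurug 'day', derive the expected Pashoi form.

Pashoi: *rawurug > rawuruk > raworuk > raworok > lawolok  (by final devoicing, pre-rhotic lowering, vowel merger, unconditioned shift)

lawolok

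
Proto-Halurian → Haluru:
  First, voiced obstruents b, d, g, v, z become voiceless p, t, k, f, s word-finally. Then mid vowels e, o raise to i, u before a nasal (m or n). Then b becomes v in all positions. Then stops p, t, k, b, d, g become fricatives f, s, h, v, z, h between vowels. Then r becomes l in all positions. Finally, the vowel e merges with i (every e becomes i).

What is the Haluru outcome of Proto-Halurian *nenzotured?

Haluru: start from *nenzotured.
  rule 1 (final devoicing): nenzotured → nenzoturet
  rule 2 (pre-nasal raising): nenzoturet → ninzoturet
  rule 3: no change — ninzoturet
  rule 4 (intervocalic lenition): ninzoturet → ninzosuret
  rule 5 (unconditioned shift): ninzosuret → ninzosulet
  rule 6 (vowel merger): ninzosulet → ninzosulit
  ⇒ Haluru ninzosulit

ninzosulit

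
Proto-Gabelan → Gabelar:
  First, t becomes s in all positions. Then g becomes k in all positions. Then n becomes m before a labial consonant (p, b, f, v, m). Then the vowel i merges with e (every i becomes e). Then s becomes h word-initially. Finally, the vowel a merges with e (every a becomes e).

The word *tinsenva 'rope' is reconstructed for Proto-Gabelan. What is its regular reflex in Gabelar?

hensemve

Gabelar: *tinsenva > sinsenva > sinsemva > sensemva > hensemva > hensemve  (by unconditioned shift, nasal place assimilation, vowel merger, debuccalisation, vowel merger)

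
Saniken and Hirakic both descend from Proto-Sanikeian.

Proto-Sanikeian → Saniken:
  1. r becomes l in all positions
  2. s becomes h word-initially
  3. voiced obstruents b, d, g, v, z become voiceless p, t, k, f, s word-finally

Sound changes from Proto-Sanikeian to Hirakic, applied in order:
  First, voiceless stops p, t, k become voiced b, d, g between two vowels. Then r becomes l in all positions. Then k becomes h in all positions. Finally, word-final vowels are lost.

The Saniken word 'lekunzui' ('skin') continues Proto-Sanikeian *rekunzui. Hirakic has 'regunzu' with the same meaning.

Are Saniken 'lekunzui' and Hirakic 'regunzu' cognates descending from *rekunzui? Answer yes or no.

no

Derive the expected Hirakic reflex of *rekunzui:
Hirakic: *rekunzui
  rekunzui → regunzui   [intervocalic voicing]
  regunzui → legunzui   [unconditioned shift]
  legunzui (rule 3 does not apply)
  legunzui → legunzu   [apocope]
  giving Hirakic legunzu.
The regular Hirakic reflex would be 'legunzu', but the attested form is 'regunzu'. The correspondence is irregular, so they are not cognates (the Hirakic form has a different source).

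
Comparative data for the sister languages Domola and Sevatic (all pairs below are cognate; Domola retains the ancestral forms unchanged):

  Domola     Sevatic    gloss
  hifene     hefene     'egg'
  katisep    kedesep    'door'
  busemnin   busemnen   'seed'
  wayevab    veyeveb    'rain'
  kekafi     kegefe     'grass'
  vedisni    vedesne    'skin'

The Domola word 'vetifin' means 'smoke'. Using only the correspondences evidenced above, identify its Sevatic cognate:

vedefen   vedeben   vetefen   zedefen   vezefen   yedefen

vedefen

katisep ~ kedesep — Domola t corresponds to Sevatic d between vowels (before a front vowel).
hifene ~ hefene — Domola i corresponds to Sevatic e after a consonant, before a labial obstruent.
busemnin ~ busemnen — Domola i corresponds to Sevatic e after a consonant, before a nasal.
Applying these to Domola 'vetifin':
  vetifin → vedifin   (t→d between vowels (before a front vowel))
  vedifin → vedefin   (i→e after a consonant, before a labial obstruent)
  vedefin → vedefen   (i→e after a consonant, before a nasal)
So the Sevatic cognate is 'vedefen'.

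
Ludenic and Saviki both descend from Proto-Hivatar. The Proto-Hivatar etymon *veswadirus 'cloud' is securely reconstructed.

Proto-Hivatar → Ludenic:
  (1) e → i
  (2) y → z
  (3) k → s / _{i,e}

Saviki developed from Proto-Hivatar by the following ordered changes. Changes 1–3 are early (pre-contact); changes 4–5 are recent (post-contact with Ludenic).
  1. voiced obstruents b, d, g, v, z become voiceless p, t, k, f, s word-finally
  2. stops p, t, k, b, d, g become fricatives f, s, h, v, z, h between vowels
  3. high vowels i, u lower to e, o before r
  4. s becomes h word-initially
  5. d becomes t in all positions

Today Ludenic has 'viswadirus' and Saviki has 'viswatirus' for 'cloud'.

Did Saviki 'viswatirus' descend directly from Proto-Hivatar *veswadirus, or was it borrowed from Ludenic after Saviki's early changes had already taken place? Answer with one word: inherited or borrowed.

If inherited, *veswadirus would pass through all of Saviki's changes:
Saviki: *veswadirus
  veswadirus (rule 1 does not apply)
  veswadirus → veswazirus   [intervocalic lenition]
  veswazirus → veswazerus   [pre-rhotic lowering]
  veswazerus (rule 4 does not apply)
  veswazerus (rule 5 does not apply)
  giving Saviki veswazerus.
If borrowed from Ludenic 'viswadirus' after the early changes, it would undergo only the recent ones:
  rule 4 (debuccalisation): no change (viswadirus)
  rule 5 (unconditioned shift): viswadirus → viswatirus
  ⇒ as a loan: viswatirus
Saviki 'viswatirus' matches the loan outcome 'viswatirus', not the inherited 'veswazerus' — it skipped the early Saviki changes, so it was borrowed from Ludenic.

borrowed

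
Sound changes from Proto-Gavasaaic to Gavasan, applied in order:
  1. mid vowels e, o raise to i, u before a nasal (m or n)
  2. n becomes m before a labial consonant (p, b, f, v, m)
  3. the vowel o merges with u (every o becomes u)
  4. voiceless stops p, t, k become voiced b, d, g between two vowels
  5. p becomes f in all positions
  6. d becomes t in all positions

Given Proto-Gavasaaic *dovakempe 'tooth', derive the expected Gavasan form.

tuvagimfe

Gavasan: *dovakempe > dovakimpe > duvakimpe > duvagimpe > duvagimfe > tuvagimfe  (by pre-nasal raising, vowel merger, intervocalic voicing, unconditioned shift, unconditioned shift)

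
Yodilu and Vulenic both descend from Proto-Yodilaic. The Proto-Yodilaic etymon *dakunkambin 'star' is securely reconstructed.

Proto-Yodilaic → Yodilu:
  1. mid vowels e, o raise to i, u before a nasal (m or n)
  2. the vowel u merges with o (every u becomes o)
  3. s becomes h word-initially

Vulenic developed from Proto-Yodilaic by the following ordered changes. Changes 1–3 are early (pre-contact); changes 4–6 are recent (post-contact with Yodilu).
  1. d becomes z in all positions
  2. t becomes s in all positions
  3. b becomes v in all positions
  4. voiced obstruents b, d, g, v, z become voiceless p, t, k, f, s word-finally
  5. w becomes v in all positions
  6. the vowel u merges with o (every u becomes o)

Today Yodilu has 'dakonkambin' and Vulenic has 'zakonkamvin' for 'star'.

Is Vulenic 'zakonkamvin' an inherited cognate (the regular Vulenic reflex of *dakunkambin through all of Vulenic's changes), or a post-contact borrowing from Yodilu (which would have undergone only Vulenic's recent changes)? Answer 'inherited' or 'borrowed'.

inherited

If inherited, *dakunkambin would pass through all of Vulenic's changes:
Vulenic: start from *dakunkambin.
  rule 1 (unconditioned shift): dakunkambin → zakunkambin
  rule 2: no change — zakunkambin
  rule 3 (unconditioned shift): zakunkambin → zakunkamvin
  rule 4: no change — zakunkamvin
  rule 5: no change — zakunkamvin
  rule 6 (vowel merger): zakunkamvin → zakonkamvin
  ⇒ Vulenic zakonkamvin
If borrowed from Yodilu 'dakonkambin' after the early changes, it would undergo only the recent ones:
  rule 4 (final devoicing): no change (dakonkambin)
  rule 5 (unconditioned shift): no change (dakonkambin)
  rule 6 (vowel merger): no change (dakonkambin)
  ⇒ as a loan: dakonkambin
Vulenic 'zakonkamvin' matches the inherited outcome exactly, so it is an inherited cognate, not a loan.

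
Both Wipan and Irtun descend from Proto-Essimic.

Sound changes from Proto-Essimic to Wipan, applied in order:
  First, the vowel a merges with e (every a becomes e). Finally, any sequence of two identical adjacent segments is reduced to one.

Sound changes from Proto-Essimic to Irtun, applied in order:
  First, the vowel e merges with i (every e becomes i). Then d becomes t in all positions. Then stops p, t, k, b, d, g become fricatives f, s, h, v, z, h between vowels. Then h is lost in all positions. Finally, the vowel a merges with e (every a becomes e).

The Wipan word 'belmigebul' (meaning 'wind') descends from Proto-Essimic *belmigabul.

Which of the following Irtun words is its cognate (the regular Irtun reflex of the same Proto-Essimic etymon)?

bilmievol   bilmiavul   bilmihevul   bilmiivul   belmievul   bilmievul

bilmievul

Irtun: *belmigabul
  belmigabul → bilmigabul   [vowel merger]
  bilmigabul (rule 2 does not apply)
  bilmigabul → bilmihavul   [intervocalic lenition]
  bilmihavul → bilmiavul   [h-loss]
  bilmiavul → bilmievul   [vowel merger]
  giving Irtun bilmievul.
The other candidates each miss or misapply at least one Irtun change.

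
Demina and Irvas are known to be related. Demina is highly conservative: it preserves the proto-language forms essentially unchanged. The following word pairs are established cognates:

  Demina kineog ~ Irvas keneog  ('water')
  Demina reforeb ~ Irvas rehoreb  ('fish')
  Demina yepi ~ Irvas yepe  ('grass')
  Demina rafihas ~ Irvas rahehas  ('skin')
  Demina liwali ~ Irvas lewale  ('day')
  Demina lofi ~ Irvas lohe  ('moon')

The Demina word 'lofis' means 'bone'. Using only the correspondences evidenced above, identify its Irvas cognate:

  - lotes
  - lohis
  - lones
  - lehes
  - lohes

rafihas ~ rahehas, lofi ~ lohe — Demina f corresponds to Irvas h between vowels (before a front vowel).
rafihas ~ rahehas, liwali ~ lewale — Demina i corresponds to Irvas e after a consonant, before a consonant other than r, m, n, p, b, f, v.
Applying these to Demina 'lofis':
  lofis → lohis   (f→h between vowels (before a front vowel))
  lohis → lohes   (i→e after a consonant, before a consonant other than r, m, n, p, b, f, v)
So the Irvas cognate is 'lohes'.

lohes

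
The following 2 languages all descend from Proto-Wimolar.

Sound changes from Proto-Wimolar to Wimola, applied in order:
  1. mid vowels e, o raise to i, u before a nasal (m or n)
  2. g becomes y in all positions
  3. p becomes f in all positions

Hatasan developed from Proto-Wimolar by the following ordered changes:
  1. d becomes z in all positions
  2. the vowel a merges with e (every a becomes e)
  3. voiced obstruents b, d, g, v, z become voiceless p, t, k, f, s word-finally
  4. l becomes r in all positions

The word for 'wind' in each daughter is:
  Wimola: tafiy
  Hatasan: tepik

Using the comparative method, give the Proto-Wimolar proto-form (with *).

*tapig

Position 3: Wimola has f, Hatasan has p. Taking the neighbouring segments as reconstructed: Wimola f could go back to *p or *f; Hatasan p can only go back to *p — the one source consistent with every daughter is *p.
Position 2: Wimola has a, Hatasan has e. Wimola preserves a here (none of its changes turn any other segment into a), so the proto-segment is *a.
Position 5: Wimola has y, Hatasan has k. Taking the neighbouring segments as reconstructed: Wimola y could go back to *g or *y; Hatasan k could go back to *k or *g — the one source consistent with every daughter is *g.
Continuing position by position gives *tapig; check it forward:
Wimola: start from *tapig.
  rule 1: no change — tapig
  rule 2 (unconditioned shift): tapig → tapiy
  rule 3 (unconditioned shift): tapiy → tafiy
  ⇒ Wimola tafiy
Hatasan: *tapig
  tapig (rule 1 does not apply)
  tapig → tepig   [vowel merger]
  tepig → tepik   [final devoicing]
  tepik (rule 4 does not apply)
  giving Hatasan tepik.
Only *tapig yields all of Wimola tafiy, Hatasan tepik.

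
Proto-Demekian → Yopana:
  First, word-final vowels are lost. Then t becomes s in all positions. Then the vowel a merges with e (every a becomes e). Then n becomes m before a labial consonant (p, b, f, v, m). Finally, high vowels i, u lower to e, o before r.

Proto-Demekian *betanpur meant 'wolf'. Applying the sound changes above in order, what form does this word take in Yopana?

Yopana: *betanpur > besanpur > besenpur > besempur > besempor  (by unconditioned shift, vowel merger, nasal place assimilation, pre-rhotic lowering)

besempor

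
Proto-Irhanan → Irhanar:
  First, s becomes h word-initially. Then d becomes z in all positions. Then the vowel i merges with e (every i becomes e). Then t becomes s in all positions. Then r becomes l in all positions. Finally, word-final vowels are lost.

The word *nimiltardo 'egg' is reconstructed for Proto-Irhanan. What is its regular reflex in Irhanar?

nemelsalz

Irhanar: *nimiltardo > nimiltarzo > nemeltarzo > nemelsarzo > nemelsalzo > nemelsalz  (by unconditioned shift, vowel merger, unconditioned shift, unconditioned shift, apocope)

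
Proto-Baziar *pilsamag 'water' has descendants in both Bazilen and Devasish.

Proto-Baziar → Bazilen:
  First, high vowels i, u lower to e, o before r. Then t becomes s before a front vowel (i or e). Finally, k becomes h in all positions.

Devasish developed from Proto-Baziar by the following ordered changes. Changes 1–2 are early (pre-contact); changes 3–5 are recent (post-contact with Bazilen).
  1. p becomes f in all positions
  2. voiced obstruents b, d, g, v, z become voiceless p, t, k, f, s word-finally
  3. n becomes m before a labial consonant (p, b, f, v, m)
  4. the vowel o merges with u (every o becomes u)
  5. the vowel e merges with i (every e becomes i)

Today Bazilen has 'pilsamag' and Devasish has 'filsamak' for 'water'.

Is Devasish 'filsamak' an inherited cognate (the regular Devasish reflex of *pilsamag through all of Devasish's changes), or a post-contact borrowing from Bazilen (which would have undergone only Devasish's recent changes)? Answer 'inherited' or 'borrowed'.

If inherited, *pilsamag would pass through all of Devasish's changes:
Devasish: *pilsamag > filsamag > filsamak  (by unconditioned shift, final devoicing)
If borrowed from Bazilen 'pilsamag' after the early changes, it would undergo only the recent ones:
  rule 3 (nasal place assimilation): no change (pilsamag)
  rule 4 (vowel merger): no change (pilsamag)
  rule 5 (vowel merger): no change (pilsamag)
  ⇒ as a loan: pilsamag
Devasish 'filsamak' matches the inherited outcome exactly, so it is an inherited cognate, not a loan.

inherited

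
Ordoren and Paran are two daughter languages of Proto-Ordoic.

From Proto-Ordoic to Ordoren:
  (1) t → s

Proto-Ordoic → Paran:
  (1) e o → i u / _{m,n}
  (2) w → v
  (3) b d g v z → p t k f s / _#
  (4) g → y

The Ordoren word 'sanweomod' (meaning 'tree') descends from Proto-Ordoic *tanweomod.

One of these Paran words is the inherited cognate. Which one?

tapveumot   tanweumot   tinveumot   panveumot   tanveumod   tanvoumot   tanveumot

tanveumot

Paran: *tanweomod > tanweumod > tanveumod > tanveumot  (by pre-nasal raising, unconditioned shift, final devoicing)
The other candidates each miss or misapply at least one Paran change.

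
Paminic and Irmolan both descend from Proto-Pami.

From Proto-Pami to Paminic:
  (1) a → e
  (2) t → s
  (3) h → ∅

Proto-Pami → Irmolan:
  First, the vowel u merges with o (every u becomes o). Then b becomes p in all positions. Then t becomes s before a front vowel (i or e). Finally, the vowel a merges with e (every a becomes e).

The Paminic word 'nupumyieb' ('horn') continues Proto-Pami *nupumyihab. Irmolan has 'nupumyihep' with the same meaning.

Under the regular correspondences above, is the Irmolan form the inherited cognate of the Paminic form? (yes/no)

Derive the expected Irmolan reflex of *nupumyihab:
Irmolan: start from *nupumyihab.
  rule 1 (vowel merger): nupumyihab → nopomyihab
  rule 2 (unconditioned shift): nopomyihab → nopomyihap
  rule 3: no change — nopomyihap
  rule 4 (vowel merger): nopomyihap → nopomyihep
  ⇒ Irmolan nopomyihep
The regular Irmolan reflex would be 'nopomyihep', but the attested form is 'nupumyihep'. The correspondence is irregular, so they are not cognates (the Irmolan form has a different source).

no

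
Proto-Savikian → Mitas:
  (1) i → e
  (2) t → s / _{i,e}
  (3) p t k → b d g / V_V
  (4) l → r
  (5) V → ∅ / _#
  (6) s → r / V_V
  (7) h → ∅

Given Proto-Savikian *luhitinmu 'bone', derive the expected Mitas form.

ruerenm

Mitas: *luhitinmu
  luhitinmu → luhetenmu   [vowel merger]
  luhetenmu → luhesenmu   [palatalisation]
  luhesenmu (rule 3 does not apply)
  luhesenmu → ruhesenmu   [unconditioned shift]
  ruhesenmu → ruhesenm   [apocope]
  ruhesenm → ruherenm   [rhotacism]
  ruherenm → ruerenm   [h-loss]
  giving Mitas ruerenm.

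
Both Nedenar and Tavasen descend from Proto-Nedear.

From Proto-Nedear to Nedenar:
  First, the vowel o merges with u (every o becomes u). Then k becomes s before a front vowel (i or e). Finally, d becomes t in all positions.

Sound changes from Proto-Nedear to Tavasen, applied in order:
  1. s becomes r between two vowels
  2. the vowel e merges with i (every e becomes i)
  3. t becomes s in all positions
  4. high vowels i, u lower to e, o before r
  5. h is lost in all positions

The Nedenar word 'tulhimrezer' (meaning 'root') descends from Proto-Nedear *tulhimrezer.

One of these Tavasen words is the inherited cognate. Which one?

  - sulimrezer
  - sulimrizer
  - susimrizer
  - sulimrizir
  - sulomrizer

sulimrizer

Tavasen: *tulhimrezer > tulhimrizir > sulhimrizir > sulhimrizer > sulimrizer  (by vowel merger, unconditioned shift, pre-rhotic lowering, h-loss)
The other candidates each miss or misapply at least one Tavasen change.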